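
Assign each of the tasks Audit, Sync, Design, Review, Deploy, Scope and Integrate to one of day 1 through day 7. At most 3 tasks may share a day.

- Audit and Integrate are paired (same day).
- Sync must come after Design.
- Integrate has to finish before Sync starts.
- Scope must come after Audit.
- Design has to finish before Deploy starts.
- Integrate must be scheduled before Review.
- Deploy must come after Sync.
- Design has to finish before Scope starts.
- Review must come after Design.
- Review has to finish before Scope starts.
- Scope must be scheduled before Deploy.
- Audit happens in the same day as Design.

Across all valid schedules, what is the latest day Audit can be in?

Audit must be in the same day as Design, which can't be after day 4, so Audit is at most day 4.
Audit at day 4 is achievable: Sync in day 5; Review in day 5; Deploy in day 7; Scope in day 6; Integrate in day 4; Audit in day 4; Design in day 4.

day 4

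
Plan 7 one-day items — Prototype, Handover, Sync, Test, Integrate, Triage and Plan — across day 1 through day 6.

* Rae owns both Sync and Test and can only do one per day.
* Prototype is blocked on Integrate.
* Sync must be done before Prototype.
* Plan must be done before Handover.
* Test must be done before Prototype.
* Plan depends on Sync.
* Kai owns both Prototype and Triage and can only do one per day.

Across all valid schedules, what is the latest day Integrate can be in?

day 5

Downstream work caps Integrate at day 5.
Integrate at day 5 is achievable: Integrate in day 5, Handover in day 3, Prototype in day 6, Triage in day 1, Test in day 2, Sync in day 1, Plan in day 2.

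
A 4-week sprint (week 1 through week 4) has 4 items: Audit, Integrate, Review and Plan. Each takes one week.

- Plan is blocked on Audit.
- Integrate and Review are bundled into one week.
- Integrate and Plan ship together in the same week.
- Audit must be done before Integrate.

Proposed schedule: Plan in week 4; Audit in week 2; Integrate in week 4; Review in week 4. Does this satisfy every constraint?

Audit must be done before Integrate — holds.
Integrate and Review are bundled into one week — holds.
Plan is blocked on Audit — holds.
Integrate and Plan ship together in the same week — holds.

Yes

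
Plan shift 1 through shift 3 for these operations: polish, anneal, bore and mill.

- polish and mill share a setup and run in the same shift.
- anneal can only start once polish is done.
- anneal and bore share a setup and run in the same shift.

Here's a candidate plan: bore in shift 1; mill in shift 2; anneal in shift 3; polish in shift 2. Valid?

polish and mill share a setup and run in the same shift — holds.
anneal and bore share a setup and run in the same shift — violated.
anneal can only start once polish is done — holds.

Invalid. anneal and bore share a setup and run in the same shift.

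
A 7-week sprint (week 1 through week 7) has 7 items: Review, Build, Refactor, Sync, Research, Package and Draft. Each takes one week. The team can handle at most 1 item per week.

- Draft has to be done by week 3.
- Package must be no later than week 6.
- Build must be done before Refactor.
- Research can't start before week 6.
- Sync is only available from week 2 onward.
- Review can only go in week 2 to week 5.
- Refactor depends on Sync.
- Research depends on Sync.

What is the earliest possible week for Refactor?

Precedence pushes Refactor to at least week 3.
Refactor at week 4 is achievable: Review=week 5, Package=week 6, Draft=week 1, Refactor=week 4, Sync=week 2, Research=week 7, Build=week 3.
Nothing earlier works — the capacity limit rule out every week before week 4.

week 4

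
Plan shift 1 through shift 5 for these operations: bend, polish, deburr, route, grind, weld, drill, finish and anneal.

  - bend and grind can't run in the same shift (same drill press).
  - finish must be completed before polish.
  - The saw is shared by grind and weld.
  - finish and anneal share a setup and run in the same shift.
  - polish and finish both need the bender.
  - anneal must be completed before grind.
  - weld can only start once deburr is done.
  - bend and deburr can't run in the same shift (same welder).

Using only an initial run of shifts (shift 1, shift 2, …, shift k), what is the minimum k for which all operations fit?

The precedence chain requires at least 2 distinct shifts.
Could 2 shifts be enough, i.e. nothing placed later than shift 2? No: weld must come after deburr (at shift 1 or later) → {shift 2}; deburr must come before weld (at shift 2 or earlier) → {shift 1}; grind must come after anneal (at shift 1 or later) → {shift 2}; bend can't share with deburr (shift 1) → {shift 2}; grind can't share with bend (shift 2) → nothing is left.
So 2 shifts is not enough.
3 works (last occupied shift: shift 3): for example deburr in shift 1, drill in shift 1, route in shift 1, finish in shift 1, polish in shift 2, weld in shift 3, bend in shift 3, anneal in shift 1, grind in shift 2.

3 shifts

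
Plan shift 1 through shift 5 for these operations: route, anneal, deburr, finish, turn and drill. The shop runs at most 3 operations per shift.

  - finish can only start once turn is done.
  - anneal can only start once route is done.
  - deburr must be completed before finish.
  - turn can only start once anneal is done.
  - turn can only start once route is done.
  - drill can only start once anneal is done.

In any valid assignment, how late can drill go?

shift 5

Precedence pushes drill to at least shift 3.
drill at shift 5 is achievable: deburr=shift 1; anneal=shift 2; drill=shift 5; route=shift 1; turn=shift 3; finish=shift 4.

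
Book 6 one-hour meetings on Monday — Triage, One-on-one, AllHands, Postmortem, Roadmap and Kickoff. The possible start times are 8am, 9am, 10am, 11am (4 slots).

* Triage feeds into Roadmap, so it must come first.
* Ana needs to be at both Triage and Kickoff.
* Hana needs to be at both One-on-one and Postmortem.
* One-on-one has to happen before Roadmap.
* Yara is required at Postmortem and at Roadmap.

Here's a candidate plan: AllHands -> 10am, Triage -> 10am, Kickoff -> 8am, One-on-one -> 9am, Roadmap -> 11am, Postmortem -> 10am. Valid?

Hana needs to be at both One-on-one and Postmortem — holds.
Ana needs to be at both Triage and Kickoff — holds.
Triage feeds into Roadmap, so it must come first — holds.
Yara is required at Postmortem and at Roadmap — holds.
One-on-one has to happen before Roadmap — holds.

Valid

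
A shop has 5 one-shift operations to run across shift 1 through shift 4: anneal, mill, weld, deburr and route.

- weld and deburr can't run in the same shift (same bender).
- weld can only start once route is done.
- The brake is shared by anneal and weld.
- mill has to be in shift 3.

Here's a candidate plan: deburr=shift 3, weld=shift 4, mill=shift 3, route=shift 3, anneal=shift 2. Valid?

weld can only start once route is done — holds.
The brake is shared by anneal and weld — holds.
mill has to be in shift 3 — holds.
weld and deburr can't run in the same shift (same bender) — holds.

Yes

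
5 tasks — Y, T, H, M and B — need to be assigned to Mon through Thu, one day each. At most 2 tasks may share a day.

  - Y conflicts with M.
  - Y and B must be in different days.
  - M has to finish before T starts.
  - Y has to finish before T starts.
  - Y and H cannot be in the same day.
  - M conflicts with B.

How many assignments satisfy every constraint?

40

Splitting on Y: it can be Mon (15), Tue (15), Wed (10). Listing each branch's schedules as (T, H, M, B):
Y=Mon: (Wed,Tue,Tue,Wed) (Wed,Tue,Tue,Thu) (Wed,Wed,Tue,Thu) (Wed,Thu,Tue,Wed) (Wed,Thu,Tue,Thu) (Thu,Tue,Tue,Wed) (Thu,Tue,Tue,Thu) (Thu,Tue,Wed,Tue) (Thu,Tue,Wed,Thu) (Thu,Wed,Tue,Wed) (Thu,Wed,Tue,Thu) (Thu,Wed,Wed,Tue) (Thu,Wed,Wed,Thu) (Thu,Thu,Tue,Wed) (Thu,Thu,Wed,Tue) — 15.
Y=Tue: (Wed,Mon,Mon,Wed) (Wed,Mon,Mon,Thu) (Wed,Wed,Mon,Thu) (Wed,Thu,Mon,Wed) (Wed,Thu,Mon,Thu) (Thu,Mon,Mon,Wed) (Thu,Mon,Mon,Thu) (Thu,Mon,Wed,Mon) (Thu,Mon,Wed,Thu) (Thu,Wed,Mon,Wed) (Thu,Wed,Mon,Thu) (Thu,Wed,Wed,Mon) (Thu,Wed,Wed,Thu) (Thu,Thu,Mon,Wed) (Thu,Thu,Wed,Mon) — 15.
Y=Wed: (Thu,Mon,Mon,Tue) (Thu,Mon,Mon,Thu) (Thu,Mon,Tue,Mon) (Thu,Mon,Tue,Thu) (Thu,Tue,Mon,Tue) (Thu,Tue,Mon,Thu) (Thu,Tue,Tue,Mon) (Thu,Tue,Tue,Thu) (Thu,Thu,Mon,Tue) (Thu,Thu,Tue,Mon) — 10.
Summing: 15 + 15 + 10 = 40.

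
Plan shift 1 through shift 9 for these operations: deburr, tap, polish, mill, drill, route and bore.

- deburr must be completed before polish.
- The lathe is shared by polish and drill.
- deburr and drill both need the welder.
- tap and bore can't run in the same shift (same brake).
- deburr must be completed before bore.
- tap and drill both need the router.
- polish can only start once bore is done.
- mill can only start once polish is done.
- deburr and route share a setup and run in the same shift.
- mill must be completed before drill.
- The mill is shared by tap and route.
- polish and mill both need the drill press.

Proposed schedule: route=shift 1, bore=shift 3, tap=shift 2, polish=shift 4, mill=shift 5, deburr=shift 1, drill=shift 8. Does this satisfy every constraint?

Yes

The lathe is shared by polish and drill — holds.
polish and mill both need the drill press — holds.
deburr and drill both need the welder — holds.
The mill is shared by tap and route — holds.
deburr must be completed before bore — holds.
deburr and route share a setup and run in the same shift — holds.
polish can only start once bore is done — holds.
tap and drill both need the router — holds.
mill must be completed before drill — holds.
deburr must be completed before polish — holds.
tap and bore can't run in the same shift (same brake) — holds.
mill can only start once polish is done — holds.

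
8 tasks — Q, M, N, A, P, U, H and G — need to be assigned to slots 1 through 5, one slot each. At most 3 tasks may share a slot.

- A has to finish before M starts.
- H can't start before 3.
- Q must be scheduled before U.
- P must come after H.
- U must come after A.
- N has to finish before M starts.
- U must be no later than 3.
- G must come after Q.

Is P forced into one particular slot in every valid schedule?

No

P can be 4 (e.g. N in 1, G in 2, M in 2, A in 1, Q in 1, P in 4, H in 3, U in 2) or 5 (e.g. H=3; U=2; A=1; N=1; P=5; G=2; M=2; Q=1).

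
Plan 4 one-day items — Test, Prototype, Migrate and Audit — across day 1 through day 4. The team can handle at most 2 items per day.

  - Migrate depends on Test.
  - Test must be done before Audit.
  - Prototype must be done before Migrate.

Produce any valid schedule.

Audit -> day 2; Migrate -> day 2; Test -> day 1; Prototype -> day 1

Checking: Prototype(day 1) before Migrate(day 2); Test(day 1) before Audit(day 2); Test(day 1) before Migrate(day 2); max 2 per day (cap 2).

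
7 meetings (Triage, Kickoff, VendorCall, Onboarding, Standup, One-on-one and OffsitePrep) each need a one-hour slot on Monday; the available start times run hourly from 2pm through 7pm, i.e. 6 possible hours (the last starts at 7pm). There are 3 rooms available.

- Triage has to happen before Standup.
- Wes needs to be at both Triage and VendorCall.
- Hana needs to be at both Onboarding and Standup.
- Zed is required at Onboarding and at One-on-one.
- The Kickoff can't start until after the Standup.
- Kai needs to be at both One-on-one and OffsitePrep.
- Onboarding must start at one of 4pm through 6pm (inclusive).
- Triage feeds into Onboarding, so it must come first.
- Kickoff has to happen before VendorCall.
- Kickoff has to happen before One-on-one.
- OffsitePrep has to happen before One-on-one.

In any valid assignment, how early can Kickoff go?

4pm

Precedence pushes Kickoff to at least 4pm; downstream work caps Kickoff at 6pm.
Kickoff at 4pm is achievable: Onboarding -> 4pm, Standup -> 3pm, One-on-one -> 5pm, Kickoff -> 4pm, VendorCall -> 5pm, Triage -> 2pm, OffsitePrep -> 2pm.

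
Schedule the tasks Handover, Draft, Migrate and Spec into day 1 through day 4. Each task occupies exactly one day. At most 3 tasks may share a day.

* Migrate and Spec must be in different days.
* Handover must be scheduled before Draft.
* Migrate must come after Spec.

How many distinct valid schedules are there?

36

Splitting on Handover: it can be day 1 (18), day 2 (12), day 3 (6). Listing each branch's schedules as (Draft, Migrate, Spec) by day number:
Handover=day 1: (2,2,1) (2,3,1) (2,3,2) (2,4,1) (2,4,2) (2,4,3) (3,2,1) (3,3,1) (3,3,2) (3,4,1) (3,4,2) (3,4,3) (4,2,1) (4,3,1) (4,3,2) (4,4,1) (4,4,2) (4,4,3) — 18.
Handover=day 2: (3,2,1) (3,3,1) (3,3,2) (3,4,1) (3,4,2) (3,4,3) (4,2,1) (4,3,1) (4,3,2) (4,4,1) (4,4,2) (4,4,3) — 12.
Handover=day 3: (4,2,1) (4,3,1) (4,3,2) (4,4,1) (4,4,2) (4,4,3) — 6.
Summing: 18 + 12 + 6 = 36.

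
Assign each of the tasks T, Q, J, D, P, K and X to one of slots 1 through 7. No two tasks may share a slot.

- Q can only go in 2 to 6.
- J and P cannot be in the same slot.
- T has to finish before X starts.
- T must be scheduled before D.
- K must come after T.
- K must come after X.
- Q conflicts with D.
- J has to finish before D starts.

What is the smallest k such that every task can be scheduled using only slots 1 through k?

7 slots

The precedence chain requires at least 3 distinct slots.
With at most 1 per slot and 7 tasks, at least 7 slots are needed.
7 works (last occupied slot: 7): for example P=7; X=5; Q=2; T=1; D=4; K=6; J=3.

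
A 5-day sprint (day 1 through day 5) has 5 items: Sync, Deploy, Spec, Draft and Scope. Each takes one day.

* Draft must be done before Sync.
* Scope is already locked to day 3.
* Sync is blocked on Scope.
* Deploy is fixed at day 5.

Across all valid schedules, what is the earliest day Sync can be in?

day 4

Precedence pushes Sync to at least day 4.
Sync at day 4 is achievable: Draft -> day 1, Scope -> day 3, Spec -> day 1, Deploy -> day 5, Sync -> day 4.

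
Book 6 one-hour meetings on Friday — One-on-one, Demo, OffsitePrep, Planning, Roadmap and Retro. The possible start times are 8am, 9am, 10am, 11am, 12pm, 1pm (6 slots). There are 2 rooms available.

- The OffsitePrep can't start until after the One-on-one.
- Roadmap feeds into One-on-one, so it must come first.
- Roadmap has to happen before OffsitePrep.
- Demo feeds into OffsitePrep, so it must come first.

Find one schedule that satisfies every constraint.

Roadmap=8am; Retro=10am; One-on-one=9am; Planning=9am; OffsitePrep=10am; Demo=8am

Checking: One-on-one(9am) before OffsitePrep(10am); Roadmap(8am) before OffsitePrep(10am); Roadmap(8am) before One-on-one(9am); Demo(8am) before OffsitePrep(10am); max 2 per slot (cap 2).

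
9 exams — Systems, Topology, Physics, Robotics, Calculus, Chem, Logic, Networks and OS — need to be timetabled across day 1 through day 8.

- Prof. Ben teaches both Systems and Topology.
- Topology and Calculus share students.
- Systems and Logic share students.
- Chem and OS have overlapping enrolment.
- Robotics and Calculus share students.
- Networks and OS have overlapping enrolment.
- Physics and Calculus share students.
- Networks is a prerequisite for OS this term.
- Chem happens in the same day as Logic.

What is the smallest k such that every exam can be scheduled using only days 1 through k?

2

The precedence chain requires at least 2 distinct days.
2 works (last occupied day: day 2): for example Robotics=day 1, Chem=day 1, OS=day 2, Systems=day 2, Logic=day 1, Calculus=day 2, Networks=day 1, Topology=day 1, Physics=day 1.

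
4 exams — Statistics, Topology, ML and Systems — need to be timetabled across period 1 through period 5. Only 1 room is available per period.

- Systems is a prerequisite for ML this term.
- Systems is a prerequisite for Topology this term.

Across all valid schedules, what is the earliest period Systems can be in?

Downstream work caps Systems at period 4.
Systems at period 1 is achievable: Systems=period 1; ML=period 3; Topology=period 2; Statistics=period 4.

period 1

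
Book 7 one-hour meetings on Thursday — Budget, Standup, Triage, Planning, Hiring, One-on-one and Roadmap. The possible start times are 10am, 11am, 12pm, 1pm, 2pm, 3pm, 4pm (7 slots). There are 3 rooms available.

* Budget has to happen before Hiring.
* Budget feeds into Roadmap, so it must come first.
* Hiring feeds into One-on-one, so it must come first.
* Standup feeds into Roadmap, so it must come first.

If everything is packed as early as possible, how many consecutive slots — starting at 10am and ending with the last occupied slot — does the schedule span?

3 slots

The precedence chain requires at least 3 distinct slots.
With at most 3 per slot and 7 meetings, at least 3 slots are needed.
3 works (last occupied slot: 12pm): for example Budget in 10am, Hiring in 11am, Roadmap in 11am, One-on-one in 12pm, Triage in 10am, Standup in 10am, Planning in 11am.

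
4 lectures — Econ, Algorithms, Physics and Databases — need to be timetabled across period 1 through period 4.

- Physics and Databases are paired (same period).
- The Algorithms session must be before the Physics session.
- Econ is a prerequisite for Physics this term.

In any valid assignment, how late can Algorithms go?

Downstream work caps Algorithms at period 3.
Algorithms at period 3 is achievable: Databases=period 4, Econ=period 1, Algorithms=period 3, Physics=period 4.

period 3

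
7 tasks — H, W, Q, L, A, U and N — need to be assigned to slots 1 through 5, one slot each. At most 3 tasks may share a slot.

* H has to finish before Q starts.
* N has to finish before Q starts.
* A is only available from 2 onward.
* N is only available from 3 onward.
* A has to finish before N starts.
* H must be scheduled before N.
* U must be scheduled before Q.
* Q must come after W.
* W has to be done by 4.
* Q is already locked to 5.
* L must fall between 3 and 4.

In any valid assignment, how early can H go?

1

Downstream work caps H at 3.
H at 1 is achievable: U=1, N=3, A=2, H=1, W=1, Q=5, L=3.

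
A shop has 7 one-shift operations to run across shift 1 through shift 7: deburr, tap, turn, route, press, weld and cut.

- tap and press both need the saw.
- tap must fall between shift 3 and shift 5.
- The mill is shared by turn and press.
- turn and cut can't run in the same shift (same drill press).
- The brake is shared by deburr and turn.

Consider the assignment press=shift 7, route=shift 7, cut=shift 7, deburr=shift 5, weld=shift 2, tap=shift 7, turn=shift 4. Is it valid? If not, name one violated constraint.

turn and cut can't run in the same shift (same drill press) — holds.
The mill is shared by turn and press — holds.
tap must fall between shift 3 and shift 5 — violated.
The brake is shared by deburr and turn — holds.
tap and press both need the saw — violated.

No. tap must fall between shift 3 and shift 5 is not satisfied.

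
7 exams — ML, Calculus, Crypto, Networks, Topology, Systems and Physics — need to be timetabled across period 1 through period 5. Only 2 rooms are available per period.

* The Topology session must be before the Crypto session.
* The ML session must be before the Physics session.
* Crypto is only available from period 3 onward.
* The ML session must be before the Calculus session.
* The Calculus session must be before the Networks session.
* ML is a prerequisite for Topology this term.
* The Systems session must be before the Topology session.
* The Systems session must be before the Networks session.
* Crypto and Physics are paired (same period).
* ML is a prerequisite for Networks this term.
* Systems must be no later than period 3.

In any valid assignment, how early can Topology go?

period 2

Precedence pushes Topology to at least period 2; downstream work caps Topology at period 4.
Topology at period 2 is achievable: Physics=period 3, Topology=period 2, Networks=period 4, Systems=period 1, Calculus=period 2, Crypto=period 3, ML=period 1.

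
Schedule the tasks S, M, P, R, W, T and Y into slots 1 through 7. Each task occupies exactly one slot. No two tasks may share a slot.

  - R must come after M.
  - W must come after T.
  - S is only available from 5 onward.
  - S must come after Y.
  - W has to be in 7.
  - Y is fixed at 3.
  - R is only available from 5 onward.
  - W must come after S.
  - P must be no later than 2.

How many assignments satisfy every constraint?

Splitting on S: it can be 5 (4), 6 (4). Listing each branch's schedules as (M, P, R, W, T, Y):
S=5: (1,2,6,7,4,3) (2,1,6,7,4,3) (4,1,6,7,2,3) (4,2,6,7,1,3) — 4.
S=6: (1,2,5,7,4,3) (2,1,5,7,4,3) (4,1,5,7,2,3) (4,2,5,7,1,3) — 4.
Summing: 4 + 4 = 8.

8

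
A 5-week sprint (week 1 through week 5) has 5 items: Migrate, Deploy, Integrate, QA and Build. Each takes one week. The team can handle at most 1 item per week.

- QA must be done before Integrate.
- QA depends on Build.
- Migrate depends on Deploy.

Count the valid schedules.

10

Splitting on Migrate: it can be week 2 (1), week 3 (2), week 4 (3), week 5 (4). Listing each branch's schedules as (Deploy, Integrate, QA, Build) by week number:
Migrate=week 2: (1,5,4,3) — 1.
Migrate=week 3: (1,5,4,2) (2,5,4,1) — 2.
Migrate=week 4: (1,5,3,2) (2,5,3,1) (3,5,2,1) — 3.
Migrate=week 5: (1,4,3,2) (2,4,3,1) (3,4,2,1) (4,3,2,1) — 4.
Summing: 1 + 2 + 3 + 4 = 10.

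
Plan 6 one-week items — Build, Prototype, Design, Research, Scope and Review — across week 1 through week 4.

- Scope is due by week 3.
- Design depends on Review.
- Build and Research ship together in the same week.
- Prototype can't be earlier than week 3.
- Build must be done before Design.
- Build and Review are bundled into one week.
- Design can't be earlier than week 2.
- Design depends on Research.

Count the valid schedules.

36

Splitting on Build: it can be week 1 (18), week 2 (12), week 3 (6). Listing each branch's schedules as (Prototype, Design, Research, Scope, Review) by week number:
Build=week 1: (3,2,1,1,1) (3,2,1,2,1) (3,2,1,3,1) (3,3,1,1,1) (3,3,1,2,1) (3,3,1,3,1) (3,4,1,1,1) (3,4,1,2,1) (3,4,1,3,1) (4,2,1,1,1) (4,2,1,2,1) (4,2,1,3,1) (4,3,1,1,1) (4,3,1,2,1) (4,3,1,3,1) (4,4,1,1,1) (4,4,1,2,1) (4,4,1,3,1) — 18.
Build=week 2: (3,3,2,1,2) (3,3,2,2,2) (3,3,2,3,2) (3,4,2,1,2) (3,4,2,2,2) (3,4,2,3,2) (4,3,2,1,2) (4,3,2,2,2) (4,3,2,3,2) (4,4,2,1,2) (4,4,2,2,2) (4,4,2,3,2) — 12.
Build=week 3: (3,4,3,1,3) (3,4,3,2,3) (3,4,3,3,3) (4,4,3,1,3) (4,4,3,2,3) (4,4,3,3,3) — 6.
Summing: 18 + 12 + 6 = 36.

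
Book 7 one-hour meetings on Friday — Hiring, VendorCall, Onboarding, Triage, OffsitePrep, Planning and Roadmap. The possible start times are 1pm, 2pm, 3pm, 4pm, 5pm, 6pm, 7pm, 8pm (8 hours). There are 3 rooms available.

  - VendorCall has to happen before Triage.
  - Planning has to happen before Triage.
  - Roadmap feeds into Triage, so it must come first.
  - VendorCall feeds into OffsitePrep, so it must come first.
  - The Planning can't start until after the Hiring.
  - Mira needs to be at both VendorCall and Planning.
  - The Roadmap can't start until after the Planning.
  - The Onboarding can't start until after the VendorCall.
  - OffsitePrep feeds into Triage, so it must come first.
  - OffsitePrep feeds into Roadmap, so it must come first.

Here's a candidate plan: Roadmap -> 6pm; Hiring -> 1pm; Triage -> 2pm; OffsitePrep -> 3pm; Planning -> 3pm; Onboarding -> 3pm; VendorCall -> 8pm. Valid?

OffsitePrep feeds into Roadmap, so it must come first — holds.
The Onboarding can't start until after the VendorCall — violated.
The Planning can't start until after the Hiring — holds.
OffsitePrep feeds into Triage, so it must come first — violated.
The Roadmap can't start until after the Planning — holds.
VendorCall feeds into OffsitePrep, so it must come first — violated.
Planning has to happen before Triage — violated.
VendorCall has to happen before Triage — violated.
There are 3 rooms available — holds.
Mira needs to be at both VendorCall and Planning — holds.
Roadmap feeds into Triage, so it must come first — violated.

No. VendorCall has to happen before Triage is not satisfied.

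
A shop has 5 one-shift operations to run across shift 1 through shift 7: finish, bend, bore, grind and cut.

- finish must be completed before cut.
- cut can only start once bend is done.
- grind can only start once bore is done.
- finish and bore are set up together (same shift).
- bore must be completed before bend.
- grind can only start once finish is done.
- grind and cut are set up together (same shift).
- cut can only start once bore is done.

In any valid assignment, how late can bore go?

shift 5

Downstream work caps bore at shift 5.
bore at shift 5 is achievable: bore in shift 5; grind in shift 7; bend in shift 6; finish in shift 5; cut in shift 7.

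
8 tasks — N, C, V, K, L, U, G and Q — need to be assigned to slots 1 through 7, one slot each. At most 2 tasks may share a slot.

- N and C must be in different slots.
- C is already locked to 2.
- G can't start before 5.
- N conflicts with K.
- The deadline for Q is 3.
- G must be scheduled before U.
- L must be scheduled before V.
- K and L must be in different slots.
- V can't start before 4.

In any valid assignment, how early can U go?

6

Precedence pushes U to at least 6.
U at 6 is achievable: L=1; G=5; C=2; U=6; Q=1; N=3; K=2; V=4.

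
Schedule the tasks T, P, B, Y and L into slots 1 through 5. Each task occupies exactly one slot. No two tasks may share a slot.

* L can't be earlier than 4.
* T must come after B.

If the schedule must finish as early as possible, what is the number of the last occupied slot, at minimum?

slot 5

The precedence chain requires at least 2 distinct slots.
With at most 1 per slot and 5 tasks, at least 5 slots are needed.
L can't be placed before 4, so the schedule must run through at least slot 4.
5 works (last occupied slot: 5): for example P -> 3, T -> 2, B -> 1, Y -> 5, L -> 4.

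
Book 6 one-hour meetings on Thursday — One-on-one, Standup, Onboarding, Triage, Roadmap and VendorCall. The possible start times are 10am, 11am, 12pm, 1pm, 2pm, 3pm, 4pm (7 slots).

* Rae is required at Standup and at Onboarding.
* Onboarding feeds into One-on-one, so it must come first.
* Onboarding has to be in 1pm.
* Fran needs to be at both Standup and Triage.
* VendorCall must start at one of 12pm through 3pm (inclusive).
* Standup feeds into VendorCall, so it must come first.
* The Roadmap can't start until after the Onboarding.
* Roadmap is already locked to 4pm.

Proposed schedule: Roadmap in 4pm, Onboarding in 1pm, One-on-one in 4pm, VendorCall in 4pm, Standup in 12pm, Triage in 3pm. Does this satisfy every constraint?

No — it violates: VendorCall must start at one of 12pm through 3pm (inclusive)

Rae is required at Standup and at Onboarding — holds.
Standup feeds into VendorCall, so it must come first — holds.
Roadmap is already locked to 4pm — holds.
VendorCall must start at one of 12pm through 3pm (inclusive) — violated.
Onboarding feeds into One-on-one, so it must come first — holds.
The Roadmap can't start until after the Onboarding — holds.
Fran needs to be at both Standup and Triage — holds.
Onboarding has to be in 1pm — holds.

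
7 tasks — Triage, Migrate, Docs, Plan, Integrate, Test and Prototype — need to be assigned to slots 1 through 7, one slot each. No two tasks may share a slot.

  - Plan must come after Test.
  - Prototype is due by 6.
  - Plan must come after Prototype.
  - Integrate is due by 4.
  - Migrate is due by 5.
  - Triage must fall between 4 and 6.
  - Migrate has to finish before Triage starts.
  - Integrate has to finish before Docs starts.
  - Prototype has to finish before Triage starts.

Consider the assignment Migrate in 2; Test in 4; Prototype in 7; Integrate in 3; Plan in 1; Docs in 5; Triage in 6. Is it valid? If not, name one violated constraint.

Invalid. Plan must come after Prototype.

Plan must come after Test — violated.
Integrate has to finish before Docs starts — holds.
Plan must come after Prototype — violated.
Migrate is due by 5 — holds.
Triage must fall between 4 and 6 — holds.
No two tasks may share a slot — holds.
Migrate has to finish before Triage starts — holds.
Integrate is due by 4 — holds.
Prototype has to finish before Triage starts — violated.
Prototype is due by 6 — violated.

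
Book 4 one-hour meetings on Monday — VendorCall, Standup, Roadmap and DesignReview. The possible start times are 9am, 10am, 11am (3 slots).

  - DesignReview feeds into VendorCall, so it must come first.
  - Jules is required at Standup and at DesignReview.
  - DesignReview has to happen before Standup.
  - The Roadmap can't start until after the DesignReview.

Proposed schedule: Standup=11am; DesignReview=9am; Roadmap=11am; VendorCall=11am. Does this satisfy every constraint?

Valid

DesignReview has to happen before Standup — holds.
Jules is required at Standup and at DesignReview — holds.
The Roadmap can't start until after the DesignReview — holds.
DesignReview feeds into VendorCall, so it must come first — holds.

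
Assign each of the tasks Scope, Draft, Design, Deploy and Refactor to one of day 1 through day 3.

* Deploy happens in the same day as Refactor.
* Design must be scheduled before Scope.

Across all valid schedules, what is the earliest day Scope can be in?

Precedence pushes Scope to at least day 2.
Scope at day 2 is achievable: Deploy in day 1; Refactor in day 1; Draft in day 1; Scope in day 2; Design in day 1.

day 2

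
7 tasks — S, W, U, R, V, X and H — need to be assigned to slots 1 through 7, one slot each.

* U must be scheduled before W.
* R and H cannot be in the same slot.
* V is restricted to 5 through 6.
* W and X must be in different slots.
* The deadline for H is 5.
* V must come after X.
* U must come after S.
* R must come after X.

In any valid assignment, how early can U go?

Precedence pushes U to at least 2; downstream work caps U at 6.
U at 2 is achievable: W in 3; S in 1; V in 5; X in 1; U in 2; R in 2; H in 1.

2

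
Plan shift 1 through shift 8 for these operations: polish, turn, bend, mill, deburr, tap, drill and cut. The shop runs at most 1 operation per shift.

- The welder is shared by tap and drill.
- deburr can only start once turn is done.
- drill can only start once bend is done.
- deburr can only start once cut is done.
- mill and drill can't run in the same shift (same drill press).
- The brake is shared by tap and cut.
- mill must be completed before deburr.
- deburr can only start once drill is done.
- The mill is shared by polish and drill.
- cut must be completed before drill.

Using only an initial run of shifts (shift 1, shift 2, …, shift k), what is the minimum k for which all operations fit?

The precedence chain requires at least 3 distinct shifts.
With at most 1 per shift and 8 operations, at least 8 shifts are needed.
8 works (last occupied shift: shift 8): for example drill in shift 3, cut in shift 1, deburr in shift 6, bend in shift 2, mill in shift 5, polish in shift 7, turn in shift 4, tap in shift 8.

8 shifts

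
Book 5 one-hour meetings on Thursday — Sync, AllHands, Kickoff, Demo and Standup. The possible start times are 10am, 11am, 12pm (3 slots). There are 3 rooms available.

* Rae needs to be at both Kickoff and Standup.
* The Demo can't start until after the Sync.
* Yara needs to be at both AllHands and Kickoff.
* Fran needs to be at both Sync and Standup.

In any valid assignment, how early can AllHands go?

AllHands at 10am is achievable: AllHands -> 10am, Standup -> 12pm, Sync -> 10am, Kickoff -> 11am, Demo -> 11am.

10am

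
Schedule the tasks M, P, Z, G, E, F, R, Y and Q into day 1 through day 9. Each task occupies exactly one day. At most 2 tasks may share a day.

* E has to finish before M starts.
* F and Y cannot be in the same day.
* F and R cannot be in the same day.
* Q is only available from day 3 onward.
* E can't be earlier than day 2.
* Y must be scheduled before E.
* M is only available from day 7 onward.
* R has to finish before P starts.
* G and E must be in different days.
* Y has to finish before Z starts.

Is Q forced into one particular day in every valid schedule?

Q can be day 3 (e.g. M=day 7; R=day 1; Q=day 3; Z=day 3; E=day 2; G=day 4; P=day 2; Y=day 1; F=day 4) or day 4 (e.g. E in day 2, P in day 2, Q in day 4, F in day 4, Y in day 1, Z in day 3, R in day 1, G in day 3, M in day 7).

No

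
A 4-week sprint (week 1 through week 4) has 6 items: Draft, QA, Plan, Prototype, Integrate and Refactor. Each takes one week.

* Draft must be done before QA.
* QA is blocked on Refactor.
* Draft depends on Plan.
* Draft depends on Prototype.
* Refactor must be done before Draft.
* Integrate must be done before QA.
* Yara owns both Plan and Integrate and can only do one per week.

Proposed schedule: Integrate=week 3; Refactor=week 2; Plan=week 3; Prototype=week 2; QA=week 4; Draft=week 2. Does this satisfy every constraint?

No. Draft depends on Plan is not satisfied.

QA is blocked on Refactor — holds.
Refactor must be done before Draft — violated.
Draft depends on Plan — violated.
Draft must be done before QA — holds.
Yara owns both Plan and Integrate and can only do one per week — violated.
Integrate must be done before QA — holds.
Draft depends on Prototype — violated.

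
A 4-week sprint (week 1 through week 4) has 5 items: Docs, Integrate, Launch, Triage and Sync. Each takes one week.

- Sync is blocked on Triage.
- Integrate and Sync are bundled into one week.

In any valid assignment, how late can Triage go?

week 3

Downstream work caps Triage at week 3.
Triage at week 3 is achievable: Launch in week 1; Docs in week 1; Triage in week 3; Integrate in week 4; Sync in week 4.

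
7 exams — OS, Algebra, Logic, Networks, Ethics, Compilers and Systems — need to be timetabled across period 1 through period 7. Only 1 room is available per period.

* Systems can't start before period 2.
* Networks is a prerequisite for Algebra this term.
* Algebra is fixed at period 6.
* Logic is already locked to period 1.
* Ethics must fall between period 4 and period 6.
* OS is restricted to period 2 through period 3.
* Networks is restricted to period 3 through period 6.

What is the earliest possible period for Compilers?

Compilers at period 2 is achievable: Logic -> period 1, Compilers -> period 2, Networks -> period 5, Ethics -> period 4, OS -> period 3, Systems -> period 7, Algebra -> period 6.
Nothing earlier works — the capacity limit rule out every period before period 2.

period 2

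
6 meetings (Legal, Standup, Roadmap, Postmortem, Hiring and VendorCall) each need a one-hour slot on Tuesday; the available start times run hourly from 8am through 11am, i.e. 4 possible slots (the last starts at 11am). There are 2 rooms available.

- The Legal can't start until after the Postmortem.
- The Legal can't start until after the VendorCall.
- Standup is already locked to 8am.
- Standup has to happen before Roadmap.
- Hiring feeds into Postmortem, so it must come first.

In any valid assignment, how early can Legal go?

10am

Precedence pushes Legal to at least 10am.
Legal at 10am is achievable: VendorCall -> 9am; Standup -> 8am; Postmortem -> 9am; Hiring -> 8am; Legal -> 10am; Roadmap -> 10am.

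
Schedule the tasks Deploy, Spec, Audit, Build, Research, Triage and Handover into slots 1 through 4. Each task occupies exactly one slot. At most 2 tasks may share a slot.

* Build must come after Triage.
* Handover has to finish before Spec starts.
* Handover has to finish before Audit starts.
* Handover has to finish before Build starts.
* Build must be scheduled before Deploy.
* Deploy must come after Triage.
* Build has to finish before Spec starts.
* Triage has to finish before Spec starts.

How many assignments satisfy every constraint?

28

Splitting on Deploy: it can be 3 (9), 4 (19). Listing each branch's schedules as (Spec, Audit, Build, Research, Triage, Handover):
Deploy=3: (3,2,2,4,1,1) (3,4,2,2,1,1) (3,4,2,4,1,1) (4,2,2,3,1,1) (4,2,2,4,1,1) (4,3,2,2,1,1) (4,3,2,4,1,1) (4,4,2,2,1,1) (4,4,2,3,1,1) — 9.
Deploy=4: (3,2,2,3,1,1) (3,2,2,4,1,1) (3,3,2,2,1,1) (3,3,2,4,1,1) (3,4,2,2,1,1) (3,4,2,3,1,1) (4,2,2,3,1,1) (4,2,3,1,2,1) (4,2,3,2,1,1) (4,2,3,3,1,1) (4,2,3,3,2,1) (4,3,2,2,1,1) (4,3,2,3,1,1) (4,3,3,1,1,2) (4,3,3,1,2,1) (4,3,3,1,2,2) (4,3,3,2,1,1) (4,3,3,2,1,2) (4,3,3,2,2,1) — 19.
Summing: 9 + 19 = 28.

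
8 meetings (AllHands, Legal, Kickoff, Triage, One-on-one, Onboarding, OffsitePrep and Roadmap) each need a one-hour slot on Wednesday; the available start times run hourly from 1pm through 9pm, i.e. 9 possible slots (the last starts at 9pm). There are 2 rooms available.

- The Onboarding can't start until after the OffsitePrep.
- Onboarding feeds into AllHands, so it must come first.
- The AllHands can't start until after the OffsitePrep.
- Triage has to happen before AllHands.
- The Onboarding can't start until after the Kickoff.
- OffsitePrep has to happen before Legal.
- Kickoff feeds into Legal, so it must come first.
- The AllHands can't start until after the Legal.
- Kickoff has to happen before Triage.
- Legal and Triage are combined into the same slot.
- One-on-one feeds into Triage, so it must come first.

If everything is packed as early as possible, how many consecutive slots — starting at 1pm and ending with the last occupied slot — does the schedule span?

4

The precedence chain requires at least 3 distinct slots.
With at most 2 per slot and 8 meetings, at least 4 slots are needed.
4 works (last occupied slot: 4pm): for example Onboarding -> 2pm; AllHands -> 4pm; Triage -> 3pm; One-on-one -> 2pm; Legal -> 3pm; Kickoff -> 1pm; Roadmap -> 4pm; OffsitePrep -> 1pm.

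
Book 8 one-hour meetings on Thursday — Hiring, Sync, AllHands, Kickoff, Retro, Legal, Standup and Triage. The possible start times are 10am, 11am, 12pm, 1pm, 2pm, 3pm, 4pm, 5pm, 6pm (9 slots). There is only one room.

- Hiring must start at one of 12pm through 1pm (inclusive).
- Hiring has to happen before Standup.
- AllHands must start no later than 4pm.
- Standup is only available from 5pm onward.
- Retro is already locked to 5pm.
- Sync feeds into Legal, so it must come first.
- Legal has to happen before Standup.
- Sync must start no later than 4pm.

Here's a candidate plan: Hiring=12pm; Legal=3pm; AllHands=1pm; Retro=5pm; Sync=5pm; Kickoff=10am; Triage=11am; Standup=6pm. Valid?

Standup is only available from 5pm onward — holds.
There is only one room — violated.
Retro is already locked to 5pm — holds.
Hiring must start at one of 12pm through 1pm (inclusive) — holds.
AllHands must start no later than 4pm — holds.
Hiring has to happen before Standup — holds.
Sync must start no later than 4pm — violated.
Sync feeds into Legal, so it must come first — violated.
Legal has to happen before Standup — holds.

No — it violates: Sync must start no later than 4pm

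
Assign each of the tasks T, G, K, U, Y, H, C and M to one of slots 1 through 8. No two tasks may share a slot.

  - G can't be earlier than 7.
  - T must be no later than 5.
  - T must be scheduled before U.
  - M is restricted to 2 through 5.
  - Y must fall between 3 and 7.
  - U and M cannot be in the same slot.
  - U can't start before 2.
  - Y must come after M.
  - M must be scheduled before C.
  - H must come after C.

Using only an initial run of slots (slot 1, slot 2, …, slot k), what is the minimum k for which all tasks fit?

The precedence chain requires at least 3 distinct slots.
With at most 1 per slot and 8 tasks, at least 8 slots are needed.
G can't be placed before 7, so the schedule must run through at least slot 7.
8 works (last occupied slot: 8): for example M=2; U=4; G=7; C=5; Y=3; T=1; K=8; H=6.

8 slots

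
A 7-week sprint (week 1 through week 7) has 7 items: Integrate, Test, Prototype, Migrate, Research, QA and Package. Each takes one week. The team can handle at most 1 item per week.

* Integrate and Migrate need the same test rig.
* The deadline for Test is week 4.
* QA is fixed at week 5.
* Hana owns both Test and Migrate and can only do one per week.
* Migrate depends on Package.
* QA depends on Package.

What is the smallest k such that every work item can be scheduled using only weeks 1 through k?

The precedence chain requires at least 2 distinct weeks.
With at most 1 per week and 7 work items, at least 7 weeks are needed.
QA can't be placed before week 5, so the schedule must run through at least week 5.
7 works (last occupied week: week 7): for example Research=week 7, Package=week 2, Test=week 1, Prototype=week 6, Integrate=week 4, QA=week 5, Migrate=week 3.

7 weeks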